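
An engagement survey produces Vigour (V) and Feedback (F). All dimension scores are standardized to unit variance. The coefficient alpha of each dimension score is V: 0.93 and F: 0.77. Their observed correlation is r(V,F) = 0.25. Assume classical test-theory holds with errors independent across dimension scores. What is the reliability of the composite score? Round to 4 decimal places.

Var(V+F) = 2 + 2·[0.25] = 2 + 0.5 = 2.5.
Because errors are independent across components, Cov(Tᵢ,Tⱼ) = Cov(Xᵢ,Xⱼ); the off-diagonal part of the true-score variance is the same as above.
True-score variance = [0.93 + 0.77] + 0.5 = 1.7 + 0.5 = 2.2.
Reliability = 2.2 / 2.5 = 0.8800.

0.8800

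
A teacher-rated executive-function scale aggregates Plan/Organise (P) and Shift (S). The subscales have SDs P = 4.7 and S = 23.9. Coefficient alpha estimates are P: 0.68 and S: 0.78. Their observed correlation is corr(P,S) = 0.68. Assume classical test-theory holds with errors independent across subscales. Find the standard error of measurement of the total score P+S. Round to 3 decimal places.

Var(total) = 593.3 + 152.769 = 746.069.
True-score variance = 460.565 + 152.769 = 613.334, so reliability = 0.8221.
Error variance = 746.069 − 613.334 = 132.735; SEM = √132.735 = 11.521.

11.521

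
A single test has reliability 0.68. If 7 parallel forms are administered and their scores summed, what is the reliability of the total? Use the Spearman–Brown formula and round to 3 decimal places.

0.937

ρ_k = kρ / (1 + (k−1)ρ) = 7·0.68 / (1 + 6·0.68) = 4.760 / 5.080 = 0.937.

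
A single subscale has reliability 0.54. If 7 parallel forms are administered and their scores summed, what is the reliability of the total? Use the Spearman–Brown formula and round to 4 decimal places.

ρ_k = kρ / (1 + (k−1)ρ) = 7·0.54 / (1 + 6·0.54) = 3.780 / 4.240 = 0.8915.

0.8915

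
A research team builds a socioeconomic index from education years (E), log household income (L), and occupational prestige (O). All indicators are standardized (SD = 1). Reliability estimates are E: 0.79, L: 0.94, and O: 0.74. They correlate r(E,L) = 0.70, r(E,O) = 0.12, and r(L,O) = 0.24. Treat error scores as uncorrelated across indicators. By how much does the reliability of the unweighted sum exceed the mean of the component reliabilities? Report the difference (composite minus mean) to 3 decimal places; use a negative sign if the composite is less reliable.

Var(sum) = 3 + 2.12 = 5.12; true-score variance = 2.47 + 2.12 = 4.59; composite reliability = 0.8965.
Mean component reliability = 0.8233.
Difference = 0.8965 − 0.8233 = 0.073.

0.073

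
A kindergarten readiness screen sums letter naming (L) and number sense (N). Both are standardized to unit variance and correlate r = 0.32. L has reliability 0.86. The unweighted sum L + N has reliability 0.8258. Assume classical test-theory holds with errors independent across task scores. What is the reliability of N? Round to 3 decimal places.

Var(L+N) = 2 + 2·0.32 = 2.640.
True-score variance = ρ_L + ρ_N + 2·0.32, so 0.8258 = (0.86 + ρ_N + 0.64) / 2.640.
ρ_N = 0.8258·2.640 − 0.86 − 0.64 = 0.680.

0.680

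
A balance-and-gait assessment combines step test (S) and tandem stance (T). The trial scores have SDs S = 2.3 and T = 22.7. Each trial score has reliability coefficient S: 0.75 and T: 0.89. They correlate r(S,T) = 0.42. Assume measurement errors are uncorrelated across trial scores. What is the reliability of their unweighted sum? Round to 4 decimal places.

0.8972

Var(S+T) = 2.3² + 22.7² + 2·[2.3·22.7·0.42] = 520.58 + 43.8564 = 564.436.
Under uncorrelated errors the observed covariances equal the true-score covariances, so only the own-variance terms attenuate.
True-score variance = [2.3²·0.75 + 22.7²·0.89] + 43.8564 = 462.576 + 43.8564 = 506.432.
Reliability = 506.432 / 564.436 = 0.8972.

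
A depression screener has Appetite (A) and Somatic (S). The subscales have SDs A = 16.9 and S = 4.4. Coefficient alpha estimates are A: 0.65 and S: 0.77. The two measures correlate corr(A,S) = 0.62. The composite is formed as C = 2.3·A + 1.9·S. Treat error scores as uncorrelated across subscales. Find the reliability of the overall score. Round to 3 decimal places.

Var(C) = 2.3²·16.9² + 1.9²·4.4² + 2·[4.37·16.9·4.4·0.62] = 1580.77 + 402.942 = 1983.71.
Because errors are independent across components, Cov(Tᵢ,Tⱼ) = Cov(Xᵢ,Xⱼ); the off-diagonal part of the true-score variance is the same as above.
True-score variance = [2.3²·16.9²·0.65 + 1.9²·4.4²·0.77] + 402.942 = 1035.88 + 402.942 = 1438.83.
Reliability = 1438.83 / 1983.71 = 0.725.

0.725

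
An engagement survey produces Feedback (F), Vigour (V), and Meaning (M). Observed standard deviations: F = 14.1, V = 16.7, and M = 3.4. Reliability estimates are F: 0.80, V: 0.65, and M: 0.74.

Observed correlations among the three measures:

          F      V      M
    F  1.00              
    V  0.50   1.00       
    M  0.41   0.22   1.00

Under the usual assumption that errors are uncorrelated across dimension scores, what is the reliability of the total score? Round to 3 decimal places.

Var(F+V+M) = 14.1² + 16.7² + 3.4² + 2·[14.1·16.7·0.50 + 14.1·3.4·0.41 + 16.7·3.4·0.22] = 489.26 + 299.764 = 789.024.
With uncorrelated errors the cross-covariances are all true-score covariance, so they carry over unchanged; only the diagonal terms shrink to ρᵢσᵢ².
True-score variance = [14.1²·0.80 + 16.7²·0.65 + 3.4²·0.74] + 299.764 = 348.881 + 299.764 = 648.645.
Reliability = 648.645 / 789.024 = 0.822.

0.822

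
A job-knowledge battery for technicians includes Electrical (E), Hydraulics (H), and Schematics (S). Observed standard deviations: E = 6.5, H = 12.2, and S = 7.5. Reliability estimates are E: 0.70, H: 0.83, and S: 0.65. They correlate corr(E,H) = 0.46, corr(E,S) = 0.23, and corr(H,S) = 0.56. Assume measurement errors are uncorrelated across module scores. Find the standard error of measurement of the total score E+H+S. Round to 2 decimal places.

Var(total) = 247.34 + 197.861 = 445.201.
True-score variance = 189.675 + 197.861 = 387.536, so reliability = 0.8705.
Error variance = 445.201 − 387.536 = 57.6653; SEM = √57.6653 = 7.59.

7.59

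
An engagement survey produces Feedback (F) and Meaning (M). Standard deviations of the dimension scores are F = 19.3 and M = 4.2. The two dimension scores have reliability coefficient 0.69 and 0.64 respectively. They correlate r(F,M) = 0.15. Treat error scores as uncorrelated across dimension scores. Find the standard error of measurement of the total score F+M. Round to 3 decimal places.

Var(total) = 390.13 + 24.318 = 414.448.
True-score variance = 268.308 + 24.318 = 292.626, so reliability = 0.7061.
Error variance = 414.448 − 292.626 = 121.822; SEM = √121.822 = 11.037.

11.037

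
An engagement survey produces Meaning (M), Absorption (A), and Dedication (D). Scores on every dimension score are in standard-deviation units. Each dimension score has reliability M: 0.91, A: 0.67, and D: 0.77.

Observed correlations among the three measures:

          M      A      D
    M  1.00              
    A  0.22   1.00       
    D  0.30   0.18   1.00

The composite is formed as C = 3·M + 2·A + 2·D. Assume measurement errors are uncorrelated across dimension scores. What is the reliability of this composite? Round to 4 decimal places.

Var(C) = 3² + 2² + 2² + 2·[6·0.22 + 6·0.30 + 4·0.18] = 17 + 7.68 = 24.68.
Because errors are independent across components, Cov(Tᵢ,Tⱼ) = Cov(Xᵢ,Xⱼ); the off-diagonal part of the true-score variance is the same as above.
True-score variance = [3²·0.91 + 2²·0.67 + 2²·0.77] + 7.68 = 13.95 + 7.68 = 21.63.
Reliability = 21.63 / 24.68 = 0.8764.

0.8764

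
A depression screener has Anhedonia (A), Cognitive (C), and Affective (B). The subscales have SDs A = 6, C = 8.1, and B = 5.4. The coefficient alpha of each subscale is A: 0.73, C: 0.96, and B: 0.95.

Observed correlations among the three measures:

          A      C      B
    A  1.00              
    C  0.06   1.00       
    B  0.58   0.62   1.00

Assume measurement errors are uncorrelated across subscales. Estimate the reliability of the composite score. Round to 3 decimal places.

Var(A+C+B) = 6² + 8.1² + 5.4² + 2·[6·8.1·0.06 + 6·5.4·0.58 + 8.1·5.4·0.62] = 130.77 + 97.6536 = 228.424.
Under uncorrelated errors the observed covariances equal the true-score covariances, so only the own-variance terms attenuate.
True-score variance = [6²·0.73 + 8.1²·0.96 + 5.4²·0.95] + 97.6536 = 116.968 + 97.6536 = 214.621.
Reliability = 214.621 / 228.424 = 0.940.

0.940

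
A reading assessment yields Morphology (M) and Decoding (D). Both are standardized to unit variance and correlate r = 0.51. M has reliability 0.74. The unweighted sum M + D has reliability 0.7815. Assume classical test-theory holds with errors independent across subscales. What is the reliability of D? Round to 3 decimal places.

0.600

Var(M+D) = 2 + 2·0.51 = 3.020.
True-score variance = ρ_M + ρ_D + 2·0.51, so 0.7815 = (0.74 + ρ_D + 1.02) / 3.020.
ρ_D = 0.7815·3.020 − 0.74 − 1.02 = 0.600.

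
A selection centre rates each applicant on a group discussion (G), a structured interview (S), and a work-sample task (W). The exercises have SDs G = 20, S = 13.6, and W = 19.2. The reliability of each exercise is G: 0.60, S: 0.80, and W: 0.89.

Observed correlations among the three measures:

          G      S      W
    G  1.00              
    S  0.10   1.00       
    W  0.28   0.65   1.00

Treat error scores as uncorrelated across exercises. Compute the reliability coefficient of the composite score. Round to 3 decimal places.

0.848

Var(G+S+W) = 20² + 13.6² + 19.2² + 2·[20·13.6·0.10 + 20·19.2·0.28 + 13.6·19.2·0.65] = 953.6 + 608.896 = 1562.5.
With uncorrelated errors the cross-covariances are all true-score covariance, so they carry over unchanged; only the diagonal terms shrink to ρᵢσᵢ².
True-score variance = [20²·0.60 + 13.6²·0.80 + 19.2²·0.89] + 608.896 = 716.058 + 608.896 = 1324.95.
Reliability = 1324.95 / 1562.5 = 0.848.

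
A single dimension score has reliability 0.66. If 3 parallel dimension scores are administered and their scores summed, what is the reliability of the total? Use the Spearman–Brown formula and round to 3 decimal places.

0.853

ρ_k = kρ / (1 + (k−1)ρ) = 3·0.66 / (1 + 2·0.66) = 1.980 / 2.320 = 0.853.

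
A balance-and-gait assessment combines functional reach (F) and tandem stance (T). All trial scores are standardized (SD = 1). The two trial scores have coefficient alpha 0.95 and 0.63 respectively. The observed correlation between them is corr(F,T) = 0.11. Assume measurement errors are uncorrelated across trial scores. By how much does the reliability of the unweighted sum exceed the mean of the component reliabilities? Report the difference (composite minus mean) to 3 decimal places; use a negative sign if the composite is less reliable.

Var(sum) = 2 + 0.22 = 2.22; true-score variance = 1.58 + 0.22 = 1.8; composite reliability = 0.8108.
Mean component reliability = 0.7900.
Difference = 0.8108 − 0.7900 = 0.021.

0.021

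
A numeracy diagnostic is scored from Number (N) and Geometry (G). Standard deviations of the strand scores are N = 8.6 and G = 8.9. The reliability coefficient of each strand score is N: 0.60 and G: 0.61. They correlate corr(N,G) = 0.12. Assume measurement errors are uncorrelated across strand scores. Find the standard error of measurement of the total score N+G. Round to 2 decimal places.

7.78

Var(total) = 153.17 + 18.3696 = 171.54.
True-score variance = 92.6941 + 18.3696 = 111.064, so reliability = 0.6475.
Error variance = 171.54 − 111.064 = 60.4759; SEM = √60.4759 = 7.78.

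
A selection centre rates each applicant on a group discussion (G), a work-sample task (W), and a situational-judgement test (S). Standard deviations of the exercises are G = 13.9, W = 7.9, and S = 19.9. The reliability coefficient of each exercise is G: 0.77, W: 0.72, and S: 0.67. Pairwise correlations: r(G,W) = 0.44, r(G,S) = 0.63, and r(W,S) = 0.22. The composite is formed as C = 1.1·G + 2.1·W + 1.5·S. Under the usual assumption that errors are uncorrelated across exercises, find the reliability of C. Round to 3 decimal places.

Var(C) = 1.1²·13.9² + 2.1²·7.9² + 1.5²·19.9² + 2·[2.31·13.9·7.9·0.44 + 1.65·13.9·19.9·0.63 + 3.15·7.9·19.9·0.22] = 1400.03 + 1016.19 = 2416.22.
With uncorrelated errors the cross-covariances are all true-score covariance, so they carry over unchanged; only the diagonal terms shrink to ρᵢσᵢ².
True-score variance = [1.1²·13.9²·0.77 + 2.1²·7.9²·0.72 + 1.5²·19.9²·0.67] + 1016.19 = 975.163 + 1016.19 = 1991.35.
Reliability = 1991.35 / 2416.22 = 0.824.

0.824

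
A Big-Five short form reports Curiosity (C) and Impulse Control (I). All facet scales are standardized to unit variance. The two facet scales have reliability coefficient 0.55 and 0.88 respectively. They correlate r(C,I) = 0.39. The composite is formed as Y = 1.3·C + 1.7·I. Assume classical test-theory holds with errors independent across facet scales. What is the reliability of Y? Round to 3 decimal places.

Var(Y) = 1.3² + 1.7² + 2·[2.21·0.39] = 4.58 + 1.7238 = 6.3038.
Because errors are independent across components, Cov(Tᵢ,Tⱼ) = Cov(Xᵢ,Xⱼ); the off-diagonal part of the true-score variance is the same as above.
True-score variance = [1.3²·0.55 + 1.7²·0.88] + 1.7238 = 3.4727 + 1.7238 = 5.1965.
Reliability = 5.1965 / 6.3038 = 0.824.

0.824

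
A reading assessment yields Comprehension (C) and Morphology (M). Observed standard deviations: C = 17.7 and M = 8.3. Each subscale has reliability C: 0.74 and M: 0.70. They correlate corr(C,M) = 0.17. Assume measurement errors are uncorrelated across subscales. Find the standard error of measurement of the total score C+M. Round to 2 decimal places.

Var(total) = 382.18 + 49.9494 = 432.129.
True-score variance = 280.058 + 49.9494 = 330.007, so reliability = 0.7637.
Error variance = 432.129 − 330.007 = 102.122; SEM = √102.122 = 10.11.

10.11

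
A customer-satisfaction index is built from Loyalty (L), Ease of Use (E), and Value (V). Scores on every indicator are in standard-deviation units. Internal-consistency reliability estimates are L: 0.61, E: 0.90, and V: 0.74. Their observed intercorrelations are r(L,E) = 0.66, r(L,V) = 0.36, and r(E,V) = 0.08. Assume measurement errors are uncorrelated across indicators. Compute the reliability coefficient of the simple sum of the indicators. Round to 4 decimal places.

Var(L+E+V) = 3 + 2·[0.66 + 0.36 + 0.08] = 3 + 2.2 = 5.2.
Because errors are independent across components, Cov(Tᵢ,Tⱼ) = Cov(Xᵢ,Xⱼ); the off-diagonal part of the true-score variance is the same as above.
True-score variance = [0.61 + 0.90 + 0.74] + 2.2 = 2.25 + 2.2 = 4.45.
Reliability = 4.45 / 5.2 = 0.8558.

0.8558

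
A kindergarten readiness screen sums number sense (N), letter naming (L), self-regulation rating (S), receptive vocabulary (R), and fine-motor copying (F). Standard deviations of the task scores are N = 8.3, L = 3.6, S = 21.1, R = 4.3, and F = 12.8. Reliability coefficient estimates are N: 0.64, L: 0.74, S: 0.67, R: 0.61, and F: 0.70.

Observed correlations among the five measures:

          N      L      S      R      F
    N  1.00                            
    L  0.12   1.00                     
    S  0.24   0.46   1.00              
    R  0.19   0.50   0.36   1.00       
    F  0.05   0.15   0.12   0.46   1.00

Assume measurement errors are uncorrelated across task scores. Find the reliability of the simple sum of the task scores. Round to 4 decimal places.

Var(N+L+S+R+F) = 8.3² + 3.6² + 21.1² + 4.3² + 12.8² + 2·[8.3·3.6·0.12 + 8.3·21.1·0.24 + 8.3·4.3·0.19 + 8.3·12.8·0.05 + 3.6·21.1·0.46 + 3.6·4.3·0.50 + 3.6·12.8·0.15 + 21.1·4.3·0.36 + 21.1·12.8·0.12 + 4.3·12.8·0.46] = 709.39 + 395.389 = 1104.78.
Under uncorrelated errors the observed covariances equal the true-score covariances, so only the own-variance terms attenuate.
True-score variance = [8.3²·0.64 + 3.6²·0.74 + 21.1²·0.67 + 4.3²·0.61 + 12.8²·0.70] + 395.389 = 477.938 + 395.389 = 873.326.
Reliability = 873.326 / 1104.78 = 0.7905.

0.7905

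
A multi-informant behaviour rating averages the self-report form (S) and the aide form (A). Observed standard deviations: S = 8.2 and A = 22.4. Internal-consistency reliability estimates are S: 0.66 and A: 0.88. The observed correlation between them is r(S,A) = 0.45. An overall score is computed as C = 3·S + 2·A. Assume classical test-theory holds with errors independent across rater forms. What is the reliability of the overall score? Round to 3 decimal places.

Var(C) = 3²·8.2² + 2²·22.4² + 2·[6·8.2·22.4·0.45] = 2612.2 + 991.872 = 3604.07.
With uncorrelated errors the cross-covariances are all true-score covariance, so they carry over unchanged; only the diagonal terms shrink to ρᵢσᵢ².
True-score variance = [3²·8.2²·0.66 + 2²·22.4²·0.88] + 991.872 = 2165.6 + 991.872 = 3157.47.
Reliability = 3157.47 / 3604.07 = 0.876.

0.876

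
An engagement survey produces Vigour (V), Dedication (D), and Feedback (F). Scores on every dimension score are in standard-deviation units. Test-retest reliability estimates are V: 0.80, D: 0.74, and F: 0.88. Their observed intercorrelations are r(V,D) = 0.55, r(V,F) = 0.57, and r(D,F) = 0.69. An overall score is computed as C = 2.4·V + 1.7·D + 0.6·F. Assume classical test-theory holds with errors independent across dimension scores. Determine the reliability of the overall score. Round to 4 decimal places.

0.8824

Var(C) = 2.4² + 1.7² + 0.6² + 2·[4.08·0.55 + 1.44·0.57 + 1.02·0.69] = 9.01 + 7.5372 = 16.5472.
Because errors are independent across components, Cov(Tᵢ,Tⱼ) = Cov(Xᵢ,Xⱼ); the off-diagonal part of the true-score variance is the same as above.
True-score variance = [2.4²·0.80 + 1.7²·0.74 + 0.6²·0.88] + 7.5372 = 7.0634 + 7.5372 = 14.6006.
Reliability = 14.6006 / 16.5472 = 0.8824.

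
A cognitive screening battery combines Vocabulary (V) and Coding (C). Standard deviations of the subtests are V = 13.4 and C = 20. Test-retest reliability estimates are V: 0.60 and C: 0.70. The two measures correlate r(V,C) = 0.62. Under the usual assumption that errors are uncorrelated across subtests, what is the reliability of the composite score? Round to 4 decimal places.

0.7896

Var(V+C) = 13.4² + 20² + 2·[13.4·20·0.62] = 579.56 + 332.32 = 911.88.
With uncorrelated errors the cross-covariances are all true-score covariance, so they carry over unchanged; only the diagonal terms shrink to ρᵢσᵢ².
True-score variance = [13.4²·0.60 + 20²·0.70] + 332.32 = 387.736 + 332.32 = 720.056.
Reliability = 720.056 / 911.88 = 0.7896.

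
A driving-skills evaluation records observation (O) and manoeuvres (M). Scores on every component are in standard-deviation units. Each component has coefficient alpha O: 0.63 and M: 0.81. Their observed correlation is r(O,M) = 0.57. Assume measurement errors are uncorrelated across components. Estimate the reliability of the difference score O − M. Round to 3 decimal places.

0.349

Var(O−M) = 1 + 1 − 2·0.57 = 2 − 1.14 = 0.86.
Because errors are independent across components, Cov(Tᵢ,Tⱼ) = Cov(Xᵢ,Xⱼ); the off-diagonal part of the true-score variance is the same as above.
True-score variance = [0.63 + 0.81] − 1.14 = 1.44 − 1.14 = 0.3.
Reliability = 0.3 / 0.86 = 0.349.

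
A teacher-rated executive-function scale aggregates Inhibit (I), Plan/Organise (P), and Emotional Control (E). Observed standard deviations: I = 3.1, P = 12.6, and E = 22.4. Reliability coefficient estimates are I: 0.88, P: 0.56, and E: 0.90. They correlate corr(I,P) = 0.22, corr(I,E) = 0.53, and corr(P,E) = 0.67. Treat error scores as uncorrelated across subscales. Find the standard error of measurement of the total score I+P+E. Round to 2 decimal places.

11.01

Var(total) = 670.13 + 468.994 = 1139.12.
True-score variance = 548.946 + 468.994 = 1017.94, so reliability = 0.8936.
Error variance = 1139.12 − 1017.94 = 121.184; SEM = √121.184 = 11.01.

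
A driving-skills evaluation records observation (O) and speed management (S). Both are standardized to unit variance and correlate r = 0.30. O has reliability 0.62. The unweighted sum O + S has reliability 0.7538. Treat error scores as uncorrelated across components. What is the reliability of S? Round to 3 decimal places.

0.740

Var(O+S) = 2 + 2·0.30 = 2.600.
True-score variance = ρ_O + ρ_S + 2·0.30, so 0.7538 = (0.62 + ρ_S + 0.60) / 2.600.
ρ_S = 0.7538·2.600 − 0.62 − 0.60 = 0.740.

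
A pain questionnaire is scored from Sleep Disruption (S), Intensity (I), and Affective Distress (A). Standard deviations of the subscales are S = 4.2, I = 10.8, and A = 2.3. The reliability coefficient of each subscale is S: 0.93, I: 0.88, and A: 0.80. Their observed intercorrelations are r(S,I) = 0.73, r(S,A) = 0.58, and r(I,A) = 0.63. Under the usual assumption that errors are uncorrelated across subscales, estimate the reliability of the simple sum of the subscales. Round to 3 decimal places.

0.934

Var(S+I+A) = 4.2² + 10.8² + 2.3² + 2·[4.2·10.8·0.73 + 4.2·2.3·0.58 + 10.8·2.3·0.63] = 139.57 + 108.73 = 248.3.
Under uncorrelated errors the observed covariances equal the true-score covariances, so only the own-variance terms attenuate.
True-score variance = [4.2²·0.93 + 10.8²·0.88 + 2.3²·0.80] + 108.73 = 123.28 + 108.73 = 232.01.
Reliability = 232.01 / 248.3 = 0.934.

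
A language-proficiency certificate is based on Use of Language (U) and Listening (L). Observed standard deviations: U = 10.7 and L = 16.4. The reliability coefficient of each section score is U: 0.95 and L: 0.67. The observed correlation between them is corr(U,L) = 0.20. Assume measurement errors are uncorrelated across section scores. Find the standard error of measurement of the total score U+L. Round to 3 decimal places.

9.720

Var(total) = 383.45 + 70.192 = 453.642.
True-score variance = 288.969 + 70.192 = 359.161, so reliability = 0.7917.
Error variance = 453.642 − 359.161 = 94.4813; SEM = √94.4813 = 9.720.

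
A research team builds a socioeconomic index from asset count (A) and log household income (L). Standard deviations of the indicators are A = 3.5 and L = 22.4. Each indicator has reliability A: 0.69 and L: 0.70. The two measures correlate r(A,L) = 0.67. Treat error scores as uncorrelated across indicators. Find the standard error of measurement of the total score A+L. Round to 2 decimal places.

12.42

Var(total) = 514.01 + 105.056 = 619.066.
True-score variance = 359.684 + 105.056 = 464.74, so reliability = 0.7507.
Error variance = 619.066 − 464.74 = 154.326; SEM = √154.326 = 12.42.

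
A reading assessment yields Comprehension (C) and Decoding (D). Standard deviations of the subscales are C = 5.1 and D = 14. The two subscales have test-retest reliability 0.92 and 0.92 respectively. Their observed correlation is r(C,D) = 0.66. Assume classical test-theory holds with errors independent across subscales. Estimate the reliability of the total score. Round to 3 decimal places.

0.944

Var(C+D) = 5.1² + 14² + 2·[5.1·14·0.66] = 222.01 + 94.248 = 316.258.
Under uncorrelated errors the observed covariances equal the true-score covariances, so only the own-variance terms attenuate.
True-score variance = [5.1²·0.92 + 14²·0.92] + 94.248 = 204.249 + 94.248 = 298.497.
Reliability = 298.497 / 316.258 = 0.944.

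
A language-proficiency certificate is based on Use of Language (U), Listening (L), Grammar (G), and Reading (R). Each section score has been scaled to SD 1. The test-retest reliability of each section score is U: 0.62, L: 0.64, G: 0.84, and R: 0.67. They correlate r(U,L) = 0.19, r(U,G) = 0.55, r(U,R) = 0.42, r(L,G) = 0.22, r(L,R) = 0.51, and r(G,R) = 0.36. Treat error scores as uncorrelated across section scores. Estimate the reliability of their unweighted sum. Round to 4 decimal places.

0.8553

Var(U+L+G+R) = 4 + 2·[0.19 + 0.55 + 0.42 + 0.22 + 0.51 + 0.36] = 4 + 4.5 = 8.5.
Under uncorrelated errors the observed covariances equal the true-score covariances, so only the own-variance terms attenuate.
True-score variance = [0.62 + 0.64 + 0.84 + 0.67] + 4.5 = 2.77 + 4.5 = 7.27.
Reliability = 7.27 / 8.5 = 0.8553.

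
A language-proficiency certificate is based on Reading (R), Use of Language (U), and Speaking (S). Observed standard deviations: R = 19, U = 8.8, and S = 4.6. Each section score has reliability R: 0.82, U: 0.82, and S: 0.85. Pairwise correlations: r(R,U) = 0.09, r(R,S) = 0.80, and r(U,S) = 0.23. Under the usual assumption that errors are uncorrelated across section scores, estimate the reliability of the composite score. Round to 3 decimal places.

Var(R+U+S) = 19² + 8.8² + 4.6² + 2·[19·8.8·0.09 + 19·4.6·0.80 + 8.8·4.6·0.23] = 459.6 + 188.557 = 648.157.
Under uncorrelated errors the observed covariances equal the true-score covariances, so only the own-variance terms attenuate.
True-score variance = [19²·0.82 + 8.8²·0.82 + 4.6²·0.85] + 188.557 = 377.507 + 188.557 = 566.064.
Reliability = 566.064 / 648.157 = 0.873.

0.873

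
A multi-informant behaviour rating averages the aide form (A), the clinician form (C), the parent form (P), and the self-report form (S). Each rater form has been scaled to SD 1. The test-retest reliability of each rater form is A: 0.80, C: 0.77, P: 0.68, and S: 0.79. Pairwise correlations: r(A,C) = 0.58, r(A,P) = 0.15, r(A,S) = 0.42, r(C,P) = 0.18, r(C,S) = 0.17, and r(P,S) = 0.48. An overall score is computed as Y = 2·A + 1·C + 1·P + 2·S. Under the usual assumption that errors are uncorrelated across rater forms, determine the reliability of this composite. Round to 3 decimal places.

Var(Y) = 2² + 1 + 1 + 2² + 2·[2·0.58 + 2·0.15 + 4·0.42 + 0.18 + 2·0.17 + 2·0.48] = 10 + 9.24 = 19.24.
Because errors are independent across components, Cov(Tᵢ,Tⱼ) = Cov(Xᵢ,Xⱼ); the off-diagonal part of the true-score variance is the same as above.
True-score variance = [2²·0.80 + 0.77 + 0.68 + 2²·0.79] + 9.24 = 7.81 + 9.24 = 17.05.
Reliability = 17.05 / 19.24 = 0.886.

0.886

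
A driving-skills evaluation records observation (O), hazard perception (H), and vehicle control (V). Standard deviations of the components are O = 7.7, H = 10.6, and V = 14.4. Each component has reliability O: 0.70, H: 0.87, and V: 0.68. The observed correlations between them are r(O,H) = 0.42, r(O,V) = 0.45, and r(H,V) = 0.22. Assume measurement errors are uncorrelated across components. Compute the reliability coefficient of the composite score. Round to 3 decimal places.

Var(O+H+V) = 7.7² + 10.6² + 14.4² + 2·[7.7·10.6·0.42 + 7.7·14.4·0.45 + 10.6·14.4·0.22] = 379.01 + 235.514 = 614.524.
With uncorrelated errors the cross-covariances are all true-score covariance, so they carry over unchanged; only the diagonal terms shrink to ρᵢσᵢ².
True-score variance = [7.7²·0.70 + 10.6²·0.87 + 14.4²·0.68] + 235.514 = 280.261 + 235.514 = 515.775.
Reliability = 515.775 / 614.524 = 0.839.

0.839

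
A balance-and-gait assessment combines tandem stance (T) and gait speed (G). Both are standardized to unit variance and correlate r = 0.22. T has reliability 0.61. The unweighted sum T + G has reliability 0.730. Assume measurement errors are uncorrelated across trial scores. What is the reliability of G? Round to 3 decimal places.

Var(T+G) = 2 + 2·0.22 = 2.440.
True-score variance = ρ_T + ρ_G + 2·0.22, so 0.730 = (0.61 + ρ_G + 0.44) / 2.440.
ρ_G = 0.730·2.440 − 0.61 − 0.44 = 0.731.

0.731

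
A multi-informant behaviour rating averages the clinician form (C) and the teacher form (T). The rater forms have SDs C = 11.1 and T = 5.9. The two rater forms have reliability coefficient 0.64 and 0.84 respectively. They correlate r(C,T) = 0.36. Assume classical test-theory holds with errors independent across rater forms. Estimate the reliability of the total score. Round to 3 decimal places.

0.757

Var(C+T) = 11.1² + 5.9² + 2·[11.1·5.9·0.36] = 158.02 + 47.1528 = 205.173.
Because errors are independent across components, Cov(Tᵢ,Tⱼ) = Cov(Xᵢ,Xⱼ); the off-diagonal part of the true-score variance is the same as above.
True-score variance = [11.1²·0.64 + 5.9²·0.84] + 47.1528 = 108.095 + 47.1528 = 155.248.
Reliability = 155.248 / 205.173 = 0.757.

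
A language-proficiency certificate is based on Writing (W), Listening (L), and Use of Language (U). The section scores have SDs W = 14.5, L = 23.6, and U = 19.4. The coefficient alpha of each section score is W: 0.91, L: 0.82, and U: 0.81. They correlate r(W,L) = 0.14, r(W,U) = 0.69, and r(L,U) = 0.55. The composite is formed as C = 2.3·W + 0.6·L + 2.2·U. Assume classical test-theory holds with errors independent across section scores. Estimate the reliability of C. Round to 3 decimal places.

0.918

Var(C) = 2.3²·14.5² + 0.6²·23.6² + 2.2²·19.4² + 2·[1.38·14.5·23.6·0.14 + 5.06·14.5·19.4·0.69 + 1.32·23.6·19.4·0.55] = 3134.31 + 2761.27 = 5895.58.
Because errors are independent across components, Cov(Tᵢ,Tⱼ) = Cov(Xᵢ,Xⱼ); the off-diagonal part of the true-score variance is the same as above.
True-score variance = [2.3²·14.5²·0.91 + 0.6²·23.6²·0.82 + 2.2²·19.4²·0.81] + 2761.27 = 2652.02 + 2761.27 = 5413.29.
Reliability = 5413.29 / 5895.58 = 0.918.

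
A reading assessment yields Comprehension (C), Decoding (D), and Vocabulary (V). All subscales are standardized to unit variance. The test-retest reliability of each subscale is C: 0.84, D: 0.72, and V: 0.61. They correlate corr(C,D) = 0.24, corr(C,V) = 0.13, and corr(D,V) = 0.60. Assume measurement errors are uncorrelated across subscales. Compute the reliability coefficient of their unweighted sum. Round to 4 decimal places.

0.8320

Var(C+D+V) = 3 + 2·[0.24 + 0.13 + 0.60] = 3 + 1.94 = 4.94.
With uncorrelated errors the cross-covariances are all true-score covariance, so they carry over unchanged; only the diagonal terms shrink to ρᵢσᵢ².
True-score variance = [0.84 + 0.72 + 0.61] + 1.94 = 2.17 + 1.94 = 4.11.
Reliability = 4.11 / 4.94 = 0.8320.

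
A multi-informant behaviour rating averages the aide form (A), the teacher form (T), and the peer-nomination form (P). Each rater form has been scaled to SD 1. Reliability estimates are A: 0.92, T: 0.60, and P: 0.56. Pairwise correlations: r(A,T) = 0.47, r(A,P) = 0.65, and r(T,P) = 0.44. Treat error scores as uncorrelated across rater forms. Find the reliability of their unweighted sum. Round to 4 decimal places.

Var(A+T+P) = 3 + 2·[0.47 + 0.65 + 0.44] = 3 + 3.12 = 6.12.
Under uncorrelated errors the observed covariances equal the true-score covariances, so only the own-variance terms attenuate.
True-score variance = [0.92 + 0.60 + 0.56] + 3.12 = 2.08 + 3.12 = 5.2.
Reliability = 5.2 / 6.12 = 0.8497.

0.8497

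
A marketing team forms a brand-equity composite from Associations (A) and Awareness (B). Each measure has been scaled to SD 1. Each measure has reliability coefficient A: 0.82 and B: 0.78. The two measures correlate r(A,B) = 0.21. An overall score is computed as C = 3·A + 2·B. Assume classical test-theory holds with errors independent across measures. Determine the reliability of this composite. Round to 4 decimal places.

0.8389

Var(C) = 3² + 2² + 2·[6·0.21] = 13 + 2.52 = 15.52.
With uncorrelated errors the cross-covariances are all true-score covariance, so they carry over unchanged; only the diagonal terms shrink to ρᵢσᵢ².
True-score variance = [3²·0.82 + 2²·0.78] + 2.52 = 10.5 + 2.52 = 13.02.
Reliability = 13.02 / 15.52 = 0.8389.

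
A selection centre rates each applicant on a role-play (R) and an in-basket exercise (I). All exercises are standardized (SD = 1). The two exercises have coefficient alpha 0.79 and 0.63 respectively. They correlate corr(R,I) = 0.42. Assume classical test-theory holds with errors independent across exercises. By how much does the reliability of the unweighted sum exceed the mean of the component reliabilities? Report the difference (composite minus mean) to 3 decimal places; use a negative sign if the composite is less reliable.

0.086

Var(sum) = 2 + 0.84 = 2.84; true-score variance = 1.42 + 0.84 = 2.26; composite reliability = 0.7958.
Mean component reliability = 0.7100.
Difference = 0.7958 − 0.7100 = 0.086.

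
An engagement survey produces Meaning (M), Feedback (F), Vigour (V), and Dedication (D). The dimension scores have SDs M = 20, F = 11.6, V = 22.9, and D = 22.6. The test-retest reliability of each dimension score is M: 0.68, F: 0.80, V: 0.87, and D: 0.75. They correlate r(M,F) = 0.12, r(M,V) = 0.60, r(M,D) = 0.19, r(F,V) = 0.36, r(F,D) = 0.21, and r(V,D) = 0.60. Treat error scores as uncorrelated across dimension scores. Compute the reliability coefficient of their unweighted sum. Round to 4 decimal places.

0.8927

Var(M+F+V+D) = 20² + 11.6² + 22.9² + 22.6² + 2·[20·11.6·0.12 + 20·22.9·0.60 + 20·22.6·0.19 + 11.6·22.9·0.36 + 11.6·22.6·0.21 + 22.9·22.6·0.60] = 1569.73 + 1699.46 = 3269.19.
With uncorrelated errors the cross-covariances are all true-score covariance, so they carry over unchanged; only the diagonal terms shrink to ρᵢσᵢ².
True-score variance = [20²·0.68 + 11.6²·0.80 + 22.9²·0.87 + 22.6²·0.75] + 1699.46 = 1218.95 + 1699.46 = 2918.41.
Reliability = 2918.41 / 3269.19 = 0.8927.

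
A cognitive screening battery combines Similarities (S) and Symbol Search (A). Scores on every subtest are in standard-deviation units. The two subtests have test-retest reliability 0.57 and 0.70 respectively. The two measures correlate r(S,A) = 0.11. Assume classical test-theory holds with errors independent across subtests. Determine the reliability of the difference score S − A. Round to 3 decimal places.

Var(S−A) = 1 + 1 − 2·0.11 = 2 − 0.22 = 1.78.
Under uncorrelated errors the observed covariances equal the true-score covariances, so only the own-variance terms attenuate.
True-score variance = [0.57 + 0.70] − 0.22 = 1.27 − 0.22 = 1.05.
Reliability = 1.05 / 1.78 = 0.590.

0.590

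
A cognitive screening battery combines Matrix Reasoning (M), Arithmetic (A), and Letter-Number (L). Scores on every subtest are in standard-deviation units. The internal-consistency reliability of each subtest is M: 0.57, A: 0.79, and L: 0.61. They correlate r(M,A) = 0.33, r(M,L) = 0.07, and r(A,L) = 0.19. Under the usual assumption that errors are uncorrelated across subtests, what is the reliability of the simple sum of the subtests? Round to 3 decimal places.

0.754

Var(M+A+L) = 3 + 2·[0.33 + 0.07 + 0.19] = 3 + 1.18 = 4.18.
Because errors are independent across components, Cov(Tᵢ,Tⱼ) = Cov(Xᵢ,Xⱼ); the off-diagonal part of the true-score variance is the same as above.
True-score variance = [0.57 + 0.79 + 0.61] + 1.18 = 1.97 + 1.18 = 3.15.
Reliability = 3.15 / 4.18 = 0.754.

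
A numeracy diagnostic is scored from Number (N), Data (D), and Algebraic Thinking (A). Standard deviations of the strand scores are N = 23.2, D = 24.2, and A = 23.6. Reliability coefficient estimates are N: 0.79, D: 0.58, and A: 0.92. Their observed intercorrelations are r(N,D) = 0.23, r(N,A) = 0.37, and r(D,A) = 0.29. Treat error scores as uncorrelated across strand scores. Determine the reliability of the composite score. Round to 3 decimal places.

Var(N+D+A) = 23.2² + 24.2² + 23.6² + 2·[23.2·24.2·0.23 + 23.2·23.6·0.37 + 24.2·23.6·0.29] = 1680.84 + 994.677 = 2675.52.
With uncorrelated errors the cross-covariances are all true-score covariance, so they carry over unchanged; only the diagonal terms shrink to ρᵢσᵢ².
True-score variance = [23.2²·0.79 + 24.2²·0.58 + 23.6²·0.92] + 994.677 = 1277.28 + 994.677 = 2271.96.
Reliability = 2271.96 / 2675.52 = 0.849.

0.849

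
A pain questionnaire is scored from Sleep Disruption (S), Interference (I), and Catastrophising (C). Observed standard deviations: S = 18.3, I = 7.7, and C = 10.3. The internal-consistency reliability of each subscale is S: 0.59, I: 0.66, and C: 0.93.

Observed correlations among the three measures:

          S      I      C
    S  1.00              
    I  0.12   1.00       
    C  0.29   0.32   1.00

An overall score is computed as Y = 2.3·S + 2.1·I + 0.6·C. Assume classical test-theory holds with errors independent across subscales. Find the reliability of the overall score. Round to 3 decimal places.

0.666

Var(Y) = 2.3²·18.3² + 2.1²·7.7² + 0.6²·10.3² + 2·[4.83·18.3·7.7·0.12 + 1.38·18.3·10.3·0.29 + 1.26·7.7·10.3·0.32] = 2071.23 + 378.166 = 2449.4.
Because errors are independent across components, Cov(Tᵢ,Tⱼ) = Cov(Xᵢ,Xⱼ); the off-diagonal part of the true-score variance is the same as above.
True-score variance = [2.3²·18.3²·0.59 + 2.1²·7.7²·0.66 + 0.6²·10.3²·0.93] + 378.166 = 1253.31 + 378.166 = 1631.48.
Reliability = 1631.48 / 2449.4 = 0.666.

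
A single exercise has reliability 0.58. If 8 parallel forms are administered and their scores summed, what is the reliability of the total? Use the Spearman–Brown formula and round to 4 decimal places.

0.9170

ρ_k = kρ / (1 + (k−1)ρ) = 8·0.58 / (1 + 7·0.58) = 4.640 / 5.060 = 0.9170.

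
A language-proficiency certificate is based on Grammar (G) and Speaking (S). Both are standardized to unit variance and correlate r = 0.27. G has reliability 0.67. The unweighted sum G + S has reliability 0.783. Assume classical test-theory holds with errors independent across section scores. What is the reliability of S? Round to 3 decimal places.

Var(G+S) = 2 + 2·0.27 = 2.540.
True-score variance = ρ_G + ρ_S + 2·0.27, so 0.783 = (0.67 + ρ_S + 0.54) / 2.540.
ρ_S = 0.783·2.540 − 0.67 − 0.54 = 0.779.

0.779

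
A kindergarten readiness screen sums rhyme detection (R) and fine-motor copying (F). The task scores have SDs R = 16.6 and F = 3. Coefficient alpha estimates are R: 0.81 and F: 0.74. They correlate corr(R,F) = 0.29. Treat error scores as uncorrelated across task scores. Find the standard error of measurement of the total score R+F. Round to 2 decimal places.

Var(total) = 284.56 + 28.884 = 313.444.
True-score variance = 229.864 + 28.884 = 258.748, so reliability = 0.8255.
Error variance = 313.444 − 258.748 = 54.6964; SEM = √54.6964 = 7.40.

7.40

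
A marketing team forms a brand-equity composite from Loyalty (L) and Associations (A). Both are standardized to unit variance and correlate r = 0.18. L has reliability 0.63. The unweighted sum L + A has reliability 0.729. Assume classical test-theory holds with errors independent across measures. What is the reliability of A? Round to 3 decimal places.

0.730

Var(L+A) = 2 + 2·0.18 = 2.360.
True-score variance = ρ_L + ρ_A + 2·0.18, so 0.729 = (0.63 + ρ_A + 0.36) / 2.360.
ρ_A = 0.729·2.360 − 0.63 − 0.36 = 0.730.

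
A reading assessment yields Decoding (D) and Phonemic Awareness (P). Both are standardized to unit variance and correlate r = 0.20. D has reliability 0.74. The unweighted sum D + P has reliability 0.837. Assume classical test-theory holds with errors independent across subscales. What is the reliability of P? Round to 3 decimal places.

Var(D+P) = 2 + 2·0.20 = 2.400.
True-score variance = ρ_D + ρ_P + 2·0.20, so 0.837 = (0.74 + ρ_P + 0.40) / 2.400.
ρ_P = 0.837·2.400 − 0.74 − 0.40 = 0.869.

0.869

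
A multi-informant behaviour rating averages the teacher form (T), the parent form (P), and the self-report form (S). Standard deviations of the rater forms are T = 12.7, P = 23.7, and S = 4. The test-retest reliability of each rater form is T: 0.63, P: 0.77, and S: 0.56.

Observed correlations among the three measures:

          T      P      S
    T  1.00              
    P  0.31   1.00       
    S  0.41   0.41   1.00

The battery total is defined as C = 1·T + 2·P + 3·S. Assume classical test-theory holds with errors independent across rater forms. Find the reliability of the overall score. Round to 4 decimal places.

0.8181

Var(C) = 12.7² + 2²·23.7² + 3²·4² + 2·[2·12.7·23.7·0.31 + 3·12.7·4·0.41 + 6·23.7·4·0.41] = 2552.05 + 964.612 = 3516.66.
Under uncorrelated errors the observed covariances equal the true-score covariances, so only the own-variance terms attenuate.
True-score variance = [12.7²·0.63 + 2²·23.7²·0.77 + 3²·4²·0.56] + 964.612 = 1912.26 + 964.612 = 2876.87.
Reliability = 2876.87 / 3516.66 = 0.8181.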